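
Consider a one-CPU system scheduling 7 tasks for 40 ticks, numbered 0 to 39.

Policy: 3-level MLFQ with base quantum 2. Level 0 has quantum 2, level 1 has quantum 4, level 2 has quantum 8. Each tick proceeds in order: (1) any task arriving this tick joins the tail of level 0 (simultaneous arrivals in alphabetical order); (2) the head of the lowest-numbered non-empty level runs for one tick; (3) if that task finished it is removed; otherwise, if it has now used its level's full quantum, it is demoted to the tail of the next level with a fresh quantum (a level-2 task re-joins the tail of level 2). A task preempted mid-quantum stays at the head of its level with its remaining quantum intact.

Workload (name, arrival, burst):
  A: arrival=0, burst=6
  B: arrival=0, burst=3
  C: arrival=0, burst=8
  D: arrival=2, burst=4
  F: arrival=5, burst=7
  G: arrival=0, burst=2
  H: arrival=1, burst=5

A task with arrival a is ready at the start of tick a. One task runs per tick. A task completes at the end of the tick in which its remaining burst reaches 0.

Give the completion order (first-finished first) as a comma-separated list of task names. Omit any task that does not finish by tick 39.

t=0: L0/L1/L2 = ABCG/-/- → run A
t=1: L0/L1/L2 = ABCGH/-/- → run A
t=2: L0/L1/L2 = BCGHD/A/- → run B
t=3: L0/L1/L2 = BCGHD/A/- → run B
t=4: L0/L1/L2 = CGHD/AB/- → run C
t=5: L0/L1/L2 = CGHDF/AB/- → run C
t=6: L0/L1/L2 = GHDF/ABC/- → run G
t=7: L0/L1/L2 = GHDF/ABC/- → run G
t=8: L0/L1/L2 = HDF/ABC/- → run H
t=9: L0/L1/L2 = HDF/ABC/- → run H
t=10: L0/L1/L2 = DF/ABCH/- → run D
t=11: L0/L1/L2 = DF/ABCH/- → run D
t=12: L0/L1/L2 = F/ABCHD/- → run F
t=13: L0/L1/L2 = F/ABCHD/- → run F
t=14: L0/L1/L2 = -/ABCHDF/- → run A
t=15: L0/L1/L2 = -/ABCHDF/- → run A
t=16: L0/L1/L2 = -/ABCHDF/- → run A
t=17: L0/L1/L2 = -/ABCHDF/- → run A
t=18: L0/L1/L2 = -/BCHDF/- → run B
t=19: L0/L1/L2 = -/CHDF/- → run C
t=20: L0/L1/L2 = -/CHDF/- → run C
t=21: L0/L1/L2 = -/CHDF/- → run C
t=22: L0/L1/L2 = -/CHDF/- → run C
t=23: L0/L1/L2 = -/HDF/C → run H
t=24: L0/L1/L2 = -/HDF/C → run H
t=25: L0/L1/L2 = -/HDF/C → run H
t=26: L0/L1/L2 = -/DF/C → run D
t=27: L0/L1/L2 = -/DF/C → run D
t=28: L0/L1/L2 = -/F/C → run F
t=29: L0/L1/L2 = -/F/C → run F
t=30: L0/L1/L2 = -/F/C → run F
t=31: L0/L1/L2 = -/F/C → run F
t=32: L0/L1/L2 = -/-/CF → run C
t=33: L0/L1/L2 = -/-/CF → run C
t=34: L0/L1/L2 = -/-/F → run F
t=35: (idle)
t=36: (idle)
t=37: (idle)
t=38: (idle)
t=39: (idle)

completion order = G, A, B, H, D, C, F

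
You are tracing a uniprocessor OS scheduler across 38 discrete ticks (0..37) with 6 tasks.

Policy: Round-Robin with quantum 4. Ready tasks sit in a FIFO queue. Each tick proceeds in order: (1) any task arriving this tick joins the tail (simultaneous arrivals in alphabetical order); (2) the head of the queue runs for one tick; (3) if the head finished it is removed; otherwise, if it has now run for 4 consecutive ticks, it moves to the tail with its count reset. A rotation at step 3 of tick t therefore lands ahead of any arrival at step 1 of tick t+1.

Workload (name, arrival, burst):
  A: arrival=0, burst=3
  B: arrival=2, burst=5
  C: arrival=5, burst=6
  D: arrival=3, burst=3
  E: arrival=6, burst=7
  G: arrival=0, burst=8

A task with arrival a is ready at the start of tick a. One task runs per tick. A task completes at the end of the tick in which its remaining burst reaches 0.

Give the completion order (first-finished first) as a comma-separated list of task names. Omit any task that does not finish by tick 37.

completion order = A, D, G, B, C, E

t=0: queue=[A,G] q_used=0 → run A
t=1: queue=[A,G] q_used=1 → run A
t=2: queue=[A,G,B] q_used=2 → run A
t=3: queue=[G,B,D] q_used=0 → run G
t=4: queue=[G,B,D] q_used=1 → run G
t=5: queue=[G,B,D,C] q_used=2 → run G
t=6: queue=[G,B,D,C,E] q_used=3 → run G
t=7: queue=[B,D,C,E,G] q_used=0 → run B
t=8: queue=[B,D,C,E,G] q_used=1 → run B
t=9: queue=[B,D,C,E,G] q_used=2 → run B
t=10: queue=[B,D,C,E,G] q_used=3 → run B
t=11: queue=[D,C,E,G,B] q_used=0 → run D
t=12: queue=[D,C,E,G,B] q_used=1 → run D
t=13: queue=[D,C,E,G,B] q_used=2 → run D
t=14: queue=[C,E,G,B] q_used=0 → run C
t=15: queue=[C,E,G,B] q_used=1 → run C
t=16: queue=[C,E,G,B] q_used=2 → run C
t=17: queue=[C,E,G,B] q_used=3 → run C
t=18: queue=[E,G,B,C] q_used=0 → run E
t=19: queue=[E,G,B,C] q_used=1 → run E
t=20: queue=[E,G,B,C] q_used=2 → run E
t=21: queue=[E,G,B,C] q_used=3 → run E
t=22: queue=[G,B,C,E] q_used=0 → run G
t=23: queue=[G,B,C,E] q_used=1 → run G
t=24: queue=[G,B,C,E] q_used=2 → run G
t=25: queue=[G,B,C,E] q_used=3 → run G
t=26: queue=[B,C,E] q_used=0 → run B
t=27: queue=[C,E] q_used=0 → run C
t=28: queue=[C,E] q_used=1 → run C
t=29: queue=[E] q_used=0 → run E
t=30: queue=[E] q_used=1 → run E
t=31: queue=[E] q_used=2 → run E
t=32: (idle)
t=33: (idle)
t=34: (idle)
t=35: (idle)
t=36: (idle)
t=37: (idle)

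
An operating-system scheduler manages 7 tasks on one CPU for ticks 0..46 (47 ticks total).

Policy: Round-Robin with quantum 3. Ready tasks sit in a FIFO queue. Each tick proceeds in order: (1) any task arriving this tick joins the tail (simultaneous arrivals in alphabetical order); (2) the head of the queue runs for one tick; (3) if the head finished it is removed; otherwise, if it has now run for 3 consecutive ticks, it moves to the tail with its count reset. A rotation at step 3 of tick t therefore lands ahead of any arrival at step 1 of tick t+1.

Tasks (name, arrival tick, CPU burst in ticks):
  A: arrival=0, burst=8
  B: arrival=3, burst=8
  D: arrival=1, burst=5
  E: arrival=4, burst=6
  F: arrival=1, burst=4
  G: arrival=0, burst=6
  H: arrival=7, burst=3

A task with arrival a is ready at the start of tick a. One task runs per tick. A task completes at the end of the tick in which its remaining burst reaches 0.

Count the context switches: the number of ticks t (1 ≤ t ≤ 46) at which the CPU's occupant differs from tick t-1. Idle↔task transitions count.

context switches = 15

t=0: queue=[A,G] q_used=0 → run A
t=1: queue=[A,G,D,F] q_used=1 → run A
t=2: queue=[A,G,D,F] q_used=2 → run A
t=3: queue=[G,D,F,A,B] q_used=0 → run G
t=4: queue=[G,D,F,A,B,E] q_used=1 → run G
t=5: queue=[G,D,F,A,B,E] q_used=2 → run G
t=6: queue=[D,F,A,B,E,G] q_used=0 → run D
t=7: queue=[D,F,A,B,E,G,H] q_used=1 → run D
t=8: queue=[D,F,A,B,E,G,H] q_used=2 → run D
t=9: queue=[F,A,B,E,G,H,D] q_used=0 → run F
t=10: queue=[F,A,B,E,G,H,D] q_used=1 → run F
t=11: queue=[F,A,B,E,G,H,D] q_used=2 → run F
t=12: queue=[A,B,E,G,H,D,F] q_used=0 → run A
t=13: queue=[A,B,E,G,H,D,F] q_used=1 → run A
t=14: queue=[A,B,E,G,H,D,F] q_used=2 → run A
t=15: queue=[B,E,G,H,D,F,A] q_used=0 → run B
t=16: queue=[B,E,G,H,D,F,A] q_used=1 → run B
t=17: queue=[B,E,G,H,D,F,A] q_used=2 → run B
t=18: queue=[E,G,H,D,F,A,B] q_used=0 → run E
t=19: queue=[E,G,H,D,F,A,B] q_used=1 → run E
t=20: queue=[E,G,H,D,F,A,B] q_used=2 → run E
t=21: queue=[G,H,D,F,A,B,E] q_used=0 → run G
t=22: queue=[G,H,D,F,A,B,E] q_used=1 → run G
t=23: queue=[G,H,D,F,A,B,E] q_used=2 → run G
t=24: queue=[H,D,F,A,B,E] q_used=0 → run H
t=25: queue=[H,D,F,A,B,E] q_used=1 → run H
t=26: queue=[H,D,F,A,B,E] q_used=2 → run H
t=27: queue=[D,F,A,B,E] q_used=0 → run D
t=28: queue=[D,F,A,B,E] q_used=1 → run D
t=29: queue=[F,A,B,E] q_used=0 → run F
t=30: queue=[A,B,E] q_used=0 → run A
t=31: queue=[A,B,E] q_used=1 → run A
t=32: queue=[B,E] q_used=0 → run B
t=33: queue=[B,E] q_used=1 → run B
t=34: queue=[B,E] q_used=2 → run B
t=35: queue=[E,B] q_used=0 → run E
t=36: queue=[E,B] q_used=1 → run E
t=37: queue=[E,B] q_used=2 → run E
t=38: queue=[B] q_used=0 → run B
t=39: queue=[B] q_used=1 → run B
t=40: (idle)
t=41: (idle)
t=42: (idle)
t=43: (idle)
t=44: (idle)
t=45: (idle)
t=46: (idle)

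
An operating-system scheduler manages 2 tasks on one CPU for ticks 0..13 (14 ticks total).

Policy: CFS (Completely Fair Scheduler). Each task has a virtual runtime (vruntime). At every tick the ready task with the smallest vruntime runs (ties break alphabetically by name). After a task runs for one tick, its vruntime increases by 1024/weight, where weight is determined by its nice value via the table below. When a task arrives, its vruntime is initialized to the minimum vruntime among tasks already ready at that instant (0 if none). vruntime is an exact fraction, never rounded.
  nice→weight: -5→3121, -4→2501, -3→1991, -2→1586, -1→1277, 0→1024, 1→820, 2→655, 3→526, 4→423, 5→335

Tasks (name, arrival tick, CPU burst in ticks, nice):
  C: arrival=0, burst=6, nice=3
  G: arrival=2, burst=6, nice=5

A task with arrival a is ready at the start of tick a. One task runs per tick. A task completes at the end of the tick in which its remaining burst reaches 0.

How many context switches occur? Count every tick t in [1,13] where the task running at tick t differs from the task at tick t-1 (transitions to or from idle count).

context switches = 6

t=0: vr[C=0] → run C
t=1: vr[C=512/263] → run C
t=2: vr[C=1024/263 G=1024/263] → run C
t=3: vr[C=1536/263 G=1024/263] → run G
t=4: vr[C=1536/263 G=612352/88105] → run C
t=5: vr[C=2048/263 G=612352/88105] → run G
t=6: vr[C=2048/263 G=881664/88105] → run C
t=7: vr[C=2560/263 G=881664/88105] → run C
t=8: vr[G=881664/88105] → run G
t=9: vr[G=1150976/88105] → run G
t=10: vr[G=1420288/88105] → run G
t=11: vr[G=337920/17621] → run G
t=12: (idle)
t=13: (idle)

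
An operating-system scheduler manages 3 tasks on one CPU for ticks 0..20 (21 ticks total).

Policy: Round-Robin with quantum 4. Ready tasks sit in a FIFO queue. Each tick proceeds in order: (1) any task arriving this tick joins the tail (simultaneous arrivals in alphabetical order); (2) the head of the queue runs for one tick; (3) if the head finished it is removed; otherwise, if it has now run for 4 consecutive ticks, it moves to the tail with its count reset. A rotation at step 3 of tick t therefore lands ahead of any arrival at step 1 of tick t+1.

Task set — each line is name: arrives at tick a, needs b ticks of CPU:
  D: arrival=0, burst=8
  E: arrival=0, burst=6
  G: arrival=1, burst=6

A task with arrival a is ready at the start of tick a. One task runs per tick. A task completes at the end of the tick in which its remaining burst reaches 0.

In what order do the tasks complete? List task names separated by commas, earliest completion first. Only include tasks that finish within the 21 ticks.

t=0: queue=[D,E] q_used=0 → run D
t=1: queue=[D,E,G] q_used=1 → run D
t=2: queue=[D,E,G] q_used=2 → run D
t=3: queue=[D,E,G] q_used=3 → run D
t=4: queue=[E,G,D] q_used=0 → run E
t=5: queue=[E,G,D] q_used=1 → run E
t=6: queue=[E,G,D] q_used=2 → run E
t=7: queue=[E,G,D] q_used=3 → run E
t=8: queue=[G,D,E] q_used=0 → run G
t=9: queue=[G,D,E] q_used=1 → run G
t=10: queue=[G,D,E] q_used=2 → run G
t=11: queue=[G,D,E] q_used=3 → run G
t=12: queue=[D,E,G] q_used=0 → run D
t=13: queue=[D,E,G] q_used=1 → run D
t=14: queue=[D,E,G] q_used=2 → run D
t=15: queue=[D,E,G] q_used=3 → run D
t=16: queue=[E,G] q_used=0 → run E
t=17: queue=[E,G] q_used=1 → run E
t=18: queue=[G] q_used=0 → run G
t=19: queue=[G] q_used=1 → run G
t=20: (idle)

completion order = D, E, G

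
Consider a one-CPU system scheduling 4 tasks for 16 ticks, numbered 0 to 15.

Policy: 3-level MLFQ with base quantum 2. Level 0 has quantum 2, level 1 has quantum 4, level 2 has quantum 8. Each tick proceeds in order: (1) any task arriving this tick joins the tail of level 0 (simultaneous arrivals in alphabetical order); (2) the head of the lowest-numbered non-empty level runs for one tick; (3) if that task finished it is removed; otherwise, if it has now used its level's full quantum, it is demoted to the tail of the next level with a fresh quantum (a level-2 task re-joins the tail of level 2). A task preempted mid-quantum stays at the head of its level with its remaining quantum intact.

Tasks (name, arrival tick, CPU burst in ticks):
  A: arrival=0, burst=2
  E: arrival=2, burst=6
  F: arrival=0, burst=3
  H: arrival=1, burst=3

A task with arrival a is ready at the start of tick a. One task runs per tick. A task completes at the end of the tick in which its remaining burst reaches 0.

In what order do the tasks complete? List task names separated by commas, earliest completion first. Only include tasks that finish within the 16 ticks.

completion order = A, F, H, E

t=0: L0/L1/L2 = AF/-/- → run A
t=1: L0/L1/L2 = AFH/-/- → run A
t=2: L0/L1/L2 = FHE/-/- → run F
t=3: L0/L1/L2 = FHE/-/- → run F
t=4: L0/L1/L2 = HE/F/- → run H
t=5: L0/L1/L2 = HE/F/- → run H
t=6: L0/L1/L2 = E/FH/- → run E
t=7: L0/L1/L2 = E/FH/- → run E
t=8: L0/L1/L2 = -/FHE/- → run F
t=9: L0/L1/L2 = -/HE/- → run H
t=10: L0/L1/L2 = -/E/- → run E
t=11: L0/L1/L2 = -/E/- → run E
t=12: L0/L1/L2 = -/E/- → run E
t=13: L0/L1/L2 = -/E/- → run E
t=14: (idle)
t=15: (idle)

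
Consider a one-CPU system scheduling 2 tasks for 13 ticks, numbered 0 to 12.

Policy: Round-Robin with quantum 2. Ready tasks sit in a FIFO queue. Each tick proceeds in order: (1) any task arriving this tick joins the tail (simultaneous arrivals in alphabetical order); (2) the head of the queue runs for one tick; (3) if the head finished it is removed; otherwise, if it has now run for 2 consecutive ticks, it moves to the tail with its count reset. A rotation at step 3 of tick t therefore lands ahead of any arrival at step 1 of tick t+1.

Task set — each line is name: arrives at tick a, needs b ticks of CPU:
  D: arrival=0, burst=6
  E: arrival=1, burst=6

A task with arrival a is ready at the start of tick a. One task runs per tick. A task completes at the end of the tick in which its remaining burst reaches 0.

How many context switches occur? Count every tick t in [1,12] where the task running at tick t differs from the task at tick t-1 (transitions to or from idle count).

t=0: queue=[D] q_used=0 → run D
t=1: queue=[D,E] q_used=1 → run D
t=2: queue=[E,D] q_used=0 → run E
t=3: queue=[E,D] q_used=1 → run E
t=4: queue=[D,E] q_used=0 → run D
t=5: queue=[D,E] q_used=1 → run D
t=6: queue=[E,D] q_used=0 → run E
t=7: queue=[E,D] q_used=1 → run E
t=8: queue=[D,E] q_used=0 → run D
t=9: queue=[D,E] q_used=1 → run D
t=10: queue=[E] q_used=0 → run E
t=11: queue=[E] q_used=1 → run E
t=12: (idle)

context switches = 6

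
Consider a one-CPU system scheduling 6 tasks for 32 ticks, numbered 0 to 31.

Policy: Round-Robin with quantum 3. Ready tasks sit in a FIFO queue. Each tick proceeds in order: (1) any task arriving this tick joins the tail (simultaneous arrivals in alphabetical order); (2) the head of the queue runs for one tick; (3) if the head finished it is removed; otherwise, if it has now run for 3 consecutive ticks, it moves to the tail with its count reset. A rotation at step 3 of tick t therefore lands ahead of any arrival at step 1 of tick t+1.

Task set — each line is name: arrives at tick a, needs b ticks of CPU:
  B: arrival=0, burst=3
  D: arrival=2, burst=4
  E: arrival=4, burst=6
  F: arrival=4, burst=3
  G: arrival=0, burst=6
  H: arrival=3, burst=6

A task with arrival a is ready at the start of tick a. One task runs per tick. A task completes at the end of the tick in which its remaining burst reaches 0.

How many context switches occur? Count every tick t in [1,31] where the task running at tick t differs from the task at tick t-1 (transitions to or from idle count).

t=0: queue=[B,G] q_used=0 → run B
t=1: queue=[B,G] q_used=1 → run B
t=2: queue=[B,G,D] q_used=2 → run B
t=3: queue=[G,D,H] q_used=0 → run G
t=4: queue=[G,D,H,E,F] q_used=1 → run G
t=5: queue=[G,D,H,E,F] q_used=2 → run G
t=6: queue=[D,H,E,F,G] q_used=0 → run D
t=7: queue=[D,H,E,F,G] q_used=1 → run D
t=8: queue=[D,H,E,F,G] q_used=2 → run D
t=9: queue=[H,E,F,G,D] q_used=0 → run H
t=10: queue=[H,E,F,G,D] q_used=1 → run H
t=11: queue=[H,E,F,G,D] q_used=2 → run H
t=12: queue=[E,F,G,D,H] q_used=0 → run E
t=13: queue=[E,F,G,D,H] q_used=1 → run E
t=14: queue=[E,F,G,D,H] q_used=2 → run E
t=15: queue=[F,G,D,H,E] q_used=0 → run F
t=16: queue=[F,G,D,H,E] q_used=1 → run F
t=17: queue=[F,G,D,H,E] q_used=2 → run F
t=18: queue=[G,D,H,E] q_used=0 → run G
t=19: queue=[G,D,H,E] q_used=1 → run G
t=20: queue=[G,D,H,E] q_used=2 → run G
t=21: queue=[D,H,E] q_used=0 → run D
t=22: queue=[H,E] q_used=0 → run H
t=23: queue=[H,E] q_used=1 → run H
t=24: queue=[H,E] q_used=2 → run H
t=25: queue=[E] q_used=0 → run E
t=26: queue=[E] q_used=1 → run E
t=27: queue=[E] q_used=2 → run E
t=28: (idle)
t=29: (idle)
t=30: (idle)
t=31: (idle)

context switches = 10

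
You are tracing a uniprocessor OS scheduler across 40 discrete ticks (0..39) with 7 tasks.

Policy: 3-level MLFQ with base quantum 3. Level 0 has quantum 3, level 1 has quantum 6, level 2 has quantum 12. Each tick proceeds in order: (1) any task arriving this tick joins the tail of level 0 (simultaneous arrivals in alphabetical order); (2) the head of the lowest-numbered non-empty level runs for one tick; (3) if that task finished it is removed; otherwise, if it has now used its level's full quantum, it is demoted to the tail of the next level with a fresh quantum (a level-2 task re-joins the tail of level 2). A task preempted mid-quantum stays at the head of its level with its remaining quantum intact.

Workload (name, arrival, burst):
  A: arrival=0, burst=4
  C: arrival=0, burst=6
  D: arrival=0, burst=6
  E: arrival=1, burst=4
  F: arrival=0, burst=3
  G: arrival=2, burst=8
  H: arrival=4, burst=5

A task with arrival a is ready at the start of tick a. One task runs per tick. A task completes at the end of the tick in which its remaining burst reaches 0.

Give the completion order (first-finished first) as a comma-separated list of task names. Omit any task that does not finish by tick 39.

t=0: L0/L1/L2 = ACDF/-/- → run A
t=1: L0/L1/L2 = ACDFE/-/- → run A
t=2: L0/L1/L2 = ACDFEG/-/- → run A
t=3: L0/L1/L2 = CDFEG/A/- → run C
t=4: L0/L1/L2 = CDFEGH/A/- → run C
t=5: L0/L1/L2 = CDFEGH/A/- → run C
t=6: L0/L1/L2 = DFEGH/AC/- → run D
t=7: L0/L1/L2 = DFEGH/AC/- → run D
t=8: L0/L1/L2 = DFEGH/AC/- → run D
t=9: L0/L1/L2 = FEGH/ACD/- → run F
t=10: L0/L1/L2 = FEGH/ACD/- → run F
t=11: L0/L1/L2 = FEGH/ACD/- → run F
t=12: L0/L1/L2 = EGH/ACD/- → run E
t=13: L0/L1/L2 = EGH/ACD/- → run E
t=14: L0/L1/L2 = EGH/ACD/- → run E
t=15: L0/L1/L2 = GH/ACDE/- → run G
t=16: L0/L1/L2 = GH/ACDE/- → run G
t=17: L0/L1/L2 = GH/ACDE/- → run G
t=18: L0/L1/L2 = H/ACDEG/- → run H
t=19: L0/L1/L2 = H/ACDEG/- → run H
t=20: L0/L1/L2 = H/ACDEG/- → run H
t=21: L0/L1/L2 = -/ACDEGH/- → run A
t=22: L0/L1/L2 = -/CDEGH/- → run C
t=23: L0/L1/L2 = -/CDEGH/- → run C
t=24: L0/L1/L2 = -/CDEGH/- → run C
t=25: L0/L1/L2 = -/DEGH/- → run D
t=26: L0/L1/L2 = -/DEGH/- → run D
t=27: L0/L1/L2 = -/DEGH/- → run D
t=28: L0/L1/L2 = -/EGH/- → run E
t=29: L0/L1/L2 = -/GH/- → run G
t=30: L0/L1/L2 = -/GH/- → run G
t=31: L0/L1/L2 = -/GH/- → run G
t=32: L0/L1/L2 = -/GH/- → run G
t=33: L0/L1/L2 = -/GH/- → run G
t=34: L0/L1/L2 = -/H/- → run H
t=35: L0/L1/L2 = -/H/- → run H
t=36: (idle)
t=37: (idle)
t=38: (idle)
t=39: (idle)

completion order = F, A, C, D, E, G, H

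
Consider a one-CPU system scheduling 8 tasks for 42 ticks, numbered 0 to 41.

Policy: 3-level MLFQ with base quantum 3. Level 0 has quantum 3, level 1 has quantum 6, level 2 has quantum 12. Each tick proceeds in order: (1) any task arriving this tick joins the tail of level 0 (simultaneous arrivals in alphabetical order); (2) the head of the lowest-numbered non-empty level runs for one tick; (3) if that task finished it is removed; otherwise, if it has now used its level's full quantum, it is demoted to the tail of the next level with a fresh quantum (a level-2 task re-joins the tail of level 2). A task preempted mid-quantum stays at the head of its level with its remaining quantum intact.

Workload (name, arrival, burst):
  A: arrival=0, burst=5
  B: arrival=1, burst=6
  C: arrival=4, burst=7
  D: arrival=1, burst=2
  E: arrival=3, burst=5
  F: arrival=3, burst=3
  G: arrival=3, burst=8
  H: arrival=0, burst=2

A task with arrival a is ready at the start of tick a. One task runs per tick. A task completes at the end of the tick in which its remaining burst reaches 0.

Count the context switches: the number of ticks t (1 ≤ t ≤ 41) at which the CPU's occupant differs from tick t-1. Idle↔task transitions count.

t=0: L0/L1/L2 = AH/-/- → run A
t=1: L0/L1/L2 = AHBD/-/- → run A
t=2: L0/L1/L2 = AHBD/-/- → run A
t=3: L0/L1/L2 = HBDEFG/A/- → run H
t=4: L0/L1/L2 = HBDEFGC/A/- → run H
t=5: L0/L1/L2 = BDEFGC/A/- → run B
t=6: L0/L1/L2 = BDEFGC/A/- → run B
t=7: L0/L1/L2 = BDEFGC/A/- → run B
t=8: L0/L1/L2 = DEFGC/AB/- → run D
t=9: L0/L1/L2 = DEFGC/AB/- → run D
t=10: L0/L1/L2 = EFGC/AB/- → run E
t=11: L0/L1/L2 = EFGC/AB/- → run E
t=12: L0/L1/L2 = EFGC/AB/- → run E
t=13: L0/L1/L2 = FGC/ABE/- → run F
t=14: L0/L1/L2 = FGC/ABE/- → run F
t=15: L0/L1/L2 = FGC/ABE/- → run F
t=16: L0/L1/L2 = GC/ABE/- → run G
t=17: L0/L1/L2 = GC/ABE/- → run G
t=18: L0/L1/L2 = GC/ABE/- → run G
t=19: L0/L1/L2 = C/ABEG/- → run C
t=20: L0/L1/L2 = C/ABEG/- → run C
t=21: L0/L1/L2 = C/ABEG/- → run C
t=22: L0/L1/L2 = -/ABEGC/- → run A
t=23: L0/L1/L2 = -/ABEGC/- → run A
t=24: L0/L1/L2 = -/BEGC/- → run B
t=25: L0/L1/L2 = -/BEGC/- → run B
t=26: L0/L1/L2 = -/BEGC/- → run B
t=27: L0/L1/L2 = -/EGC/- → run E
t=28: L0/L1/L2 = -/EGC/- → run E
t=29: L0/L1/L2 = -/GC/- → run G
t=30: L0/L1/L2 = -/GC/- → run G
t=31: L0/L1/L2 = -/GC/- → run G
t=32: L0/L1/L2 = -/GC/- → run G
t=33: L0/L1/L2 = -/GC/- → run G
t=34: L0/L1/L2 = -/C/- → run C
t=35: L0/L1/L2 = -/C/- → run C
t=36: L0/L1/L2 = -/C/- → run C
t=37: L0/L1/L2 = -/C/- → run C
t=38: (idle)
t=39: (idle)
t=40: (idle)
t=41: (idle)

context switches = 13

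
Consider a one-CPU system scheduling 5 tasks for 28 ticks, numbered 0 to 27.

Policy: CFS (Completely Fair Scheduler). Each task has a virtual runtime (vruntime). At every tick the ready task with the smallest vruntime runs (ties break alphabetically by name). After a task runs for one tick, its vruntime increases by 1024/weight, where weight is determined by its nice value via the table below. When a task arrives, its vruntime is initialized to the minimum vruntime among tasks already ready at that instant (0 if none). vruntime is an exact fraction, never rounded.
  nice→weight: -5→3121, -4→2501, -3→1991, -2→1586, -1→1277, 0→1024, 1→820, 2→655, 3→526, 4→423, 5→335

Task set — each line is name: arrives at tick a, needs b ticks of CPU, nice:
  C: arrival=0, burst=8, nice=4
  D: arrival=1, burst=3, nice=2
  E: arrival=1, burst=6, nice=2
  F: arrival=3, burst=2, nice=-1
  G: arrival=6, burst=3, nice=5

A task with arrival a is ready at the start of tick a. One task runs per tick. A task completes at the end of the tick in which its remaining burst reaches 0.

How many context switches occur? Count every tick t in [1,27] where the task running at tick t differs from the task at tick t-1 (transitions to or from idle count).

t=0: vr[C=0] → run C
t=1: vr[C=1024/423 D=1024/423 E=1024/423] → run C
t=2: vr[C=2048/423 D=1024/423 E=1024/423] → run D
t=3: vr[C=2048/423 D=1103872/277065 E=1024/423 F=1024/423] → run E
t=4: vr[C=2048/423 D=1103872/277065 E=1103872/277065 F=1024/423] → run F
t=5: vr[C=2048/423 D=1103872/277065 E=1103872/277065 F=1740800/540171] → run F
t=6: vr[C=2048/423 D=1103872/277065 E=1103872/277065 G=1103872/277065] → run D
t=7: vr[C=2048/423 D=1537024/277065 E=1103872/277065 G=1103872/277065] → run E
t=8: vr[C=2048/423 D=1537024/277065 E=1537024/277065 G=1103872/277065] → run G
t=9: vr[C=2048/423 D=1537024/277065 E=1537024/277065 G=130702336/18563355] → run C
t=10: vr[C=1024/141 D=1537024/277065 E=1537024/277065 G=130702336/18563355] → run D
t=11: vr[C=1024/141 E=1537024/277065 G=130702336/18563355] → run E
t=12: vr[C=1024/141 E=1970176/277065 G=130702336/18563355] → run G
t=13: vr[C=1024/141 E=1970176/277065 G=187445248/18563355] → run E
t=14: vr[C=1024/141 E=2403328/277065 G=187445248/18563355] → run C
t=15: vr[C=4096/423 E=2403328/277065 G=187445248/18563355] → run E
t=16: vr[C=4096/423 E=567296/55413 G=187445248/18563355] → run C
t=17: vr[C=5120/423 E=567296/55413 G=187445248/18563355] → run G
t=18: vr[C=5120/423 E=567296/55413] → run E
t=19: vr[C=5120/423] → run C
t=20: vr[C=2048/141] → run C
t=21: vr[C=7168/423] → run C
t=22: (idle)
t=23: (idle)
t=24: (idle)
t=25: (idle)
t=26: (idle)
t=27: (idle)

context switches = 18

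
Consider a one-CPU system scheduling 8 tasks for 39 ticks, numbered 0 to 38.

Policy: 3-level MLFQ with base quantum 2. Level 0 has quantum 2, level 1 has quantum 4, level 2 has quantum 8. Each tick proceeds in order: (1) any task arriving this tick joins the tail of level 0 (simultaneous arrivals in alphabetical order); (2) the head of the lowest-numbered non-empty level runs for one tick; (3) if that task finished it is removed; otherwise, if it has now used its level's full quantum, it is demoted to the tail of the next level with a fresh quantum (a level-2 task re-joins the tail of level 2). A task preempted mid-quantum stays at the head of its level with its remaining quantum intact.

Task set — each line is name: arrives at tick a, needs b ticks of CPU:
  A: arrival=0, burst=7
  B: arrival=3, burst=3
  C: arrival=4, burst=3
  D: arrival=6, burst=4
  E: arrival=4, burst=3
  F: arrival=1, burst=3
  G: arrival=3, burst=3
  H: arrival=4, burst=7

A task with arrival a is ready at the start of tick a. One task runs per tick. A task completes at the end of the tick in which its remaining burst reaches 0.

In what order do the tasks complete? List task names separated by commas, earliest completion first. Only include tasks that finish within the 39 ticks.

completion order = F, B, G, C, E, D, A, H

t=0: L0/L1/L2 = A/-/- → run A
t=1: L0/L1/L2 = AF/-/- → run A
t=2: L0/L1/L2 = F/A/- → run F
t=3: L0/L1/L2 = FBG/A/- → run F
t=4: L0/L1/L2 = BGCEH/AF/- → run B
t=5: L0/L1/L2 = BGCEH/AF/- → run B
t=6: L0/L1/L2 = GCEHD/AFB/- → run G
t=7: L0/L1/L2 = GCEHD/AFB/- → run G
t=8: L0/L1/L2 = CEHD/AFBG/- → run C
t=9: L0/L1/L2 = CEHD/AFBG/- → run C
t=10: L0/L1/L2 = EHD/AFBGC/- → run E
t=11: L0/L1/L2 = EHD/AFBGC/- → run E
t=12: L0/L1/L2 = HD/AFBGCE/- → run H
t=13: L0/L1/L2 = HD/AFBGCE/- → run H
t=14: L0/L1/L2 = D/AFBGCEH/- → run D
t=15: L0/L1/L2 = D/AFBGCEH/- → run D
t=16: L0/L1/L2 = -/AFBGCEHD/- → run A
t=17: L0/L1/L2 = -/AFBGCEHD/- → run A
t=18: L0/L1/L2 = -/AFBGCEHD/- → run A
t=19: L0/L1/L2 = -/AFBGCEHD/- → run A
t=20: L0/L1/L2 = -/FBGCEHD/A → run F
t=21: L0/L1/L2 = -/BGCEHD/A → run B
t=22: L0/L1/L2 = -/GCEHD/A → run G
t=23: L0/L1/L2 = -/CEHD/A → run C
t=24: L0/L1/L2 = -/EHD/A → run E
t=25: L0/L1/L2 = -/HD/A → run H
t=26: L0/L1/L2 = -/HD/A → run H
t=27: L0/L1/L2 = -/HD/A → run H
t=28: L0/L1/L2 = -/HD/A → run H
t=29: L0/L1/L2 = -/D/AH → run D
t=30: L0/L1/L2 = -/D/AH → run D
t=31: L0/L1/L2 = -/-/AH → run A
t=32: L0/L1/L2 = -/-/H → run H
t=33: (idle)
t=34: (idle)
t=35: (idle)
t=36: (idle)
t=37: (idle)
t=38: (idle)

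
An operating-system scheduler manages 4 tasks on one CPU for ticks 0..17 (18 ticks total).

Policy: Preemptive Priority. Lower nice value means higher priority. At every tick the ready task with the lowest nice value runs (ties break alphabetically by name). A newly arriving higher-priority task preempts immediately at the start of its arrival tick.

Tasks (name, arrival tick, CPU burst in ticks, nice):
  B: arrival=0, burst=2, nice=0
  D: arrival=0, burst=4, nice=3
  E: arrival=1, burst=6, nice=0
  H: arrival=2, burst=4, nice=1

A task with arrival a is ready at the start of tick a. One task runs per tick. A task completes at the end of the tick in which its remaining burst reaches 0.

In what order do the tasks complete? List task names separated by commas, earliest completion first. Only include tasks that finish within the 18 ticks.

completion order = B, E, H, D

t=0: ready={B,D} → run B
t=1: ready={B,D,E} → run B
t=2: ready={D,E,H} → run E
t=3: ready={D,E,H} → run E
t=4: ready={D,E,H} → run E
t=5: ready={D,E,H} → run E
t=6: ready={D,E,H} → run E
t=7: ready={D,E,H} → run E
t=8: ready={D,H} → run H
t=9: ready={D,H} → run H
t=10: ready={D,H} → run H
t=11: ready={D,H} → run H
t=12: ready={D} → run D
t=13: ready={D} → run D
t=14: ready={D} → run D
t=15: ready={D} → run D
t=16: (idle)
t=17: (idle)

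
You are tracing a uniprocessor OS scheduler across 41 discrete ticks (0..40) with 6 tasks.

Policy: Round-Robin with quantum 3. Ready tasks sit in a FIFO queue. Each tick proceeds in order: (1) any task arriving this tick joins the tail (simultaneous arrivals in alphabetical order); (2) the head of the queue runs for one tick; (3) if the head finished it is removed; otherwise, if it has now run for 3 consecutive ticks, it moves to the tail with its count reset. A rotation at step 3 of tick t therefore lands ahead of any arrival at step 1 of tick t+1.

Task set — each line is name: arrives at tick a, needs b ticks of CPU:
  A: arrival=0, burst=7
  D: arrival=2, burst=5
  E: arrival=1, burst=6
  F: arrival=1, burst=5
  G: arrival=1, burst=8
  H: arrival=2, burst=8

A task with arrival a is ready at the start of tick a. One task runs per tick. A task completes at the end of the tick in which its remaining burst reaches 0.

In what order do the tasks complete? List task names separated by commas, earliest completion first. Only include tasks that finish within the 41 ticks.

completion order = E, F, D, A, G, H

t=0: queue=[A] q_used=0 → run A
t=1: queue=[A,E,F,G] q_used=1 → run A
t=2: queue=[A,E,F,G,D,H] q_used=2 → run A
t=3: queue=[E,F,G,D,H,A] q_used=0 → run E
t=4: queue=[E,F,G,D,H,A] q_used=1 → run E
t=5: queue=[E,F,G,D,H,A] q_used=2 → run E
t=6: queue=[F,G,D,H,A,E] q_used=0 → run F
t=7: queue=[F,G,D,H,A,E] q_used=1 → run F
t=8: queue=[F,G,D,H,A,E] q_used=2 → run F
t=9: queue=[G,D,H,A,E,F] q_used=0 → run G
t=10: queue=[G,D,H,A,E,F] q_used=1 → run G
t=11: queue=[G,D,H,A,E,F] q_used=2 → run G
t=12: queue=[D,H,A,E,F,G] q_used=0 → run D
t=13: queue=[D,H,A,E,F,G] q_used=1 → run D
t=14: queue=[D,H,A,E,F,G] q_used=2 → run D
t=15: queue=[H,A,E,F,G,D] q_used=0 → run H
t=16: queue=[H,A,E,F,G,D] q_used=1 → run H
t=17: queue=[H,A,E,F,G,D] q_used=2 → run H
t=18: queue=[A,E,F,G,D,H] q_used=0 → run A
t=19: queue=[A,E,F,G,D,H] q_used=1 → run A
t=20: queue=[A,E,F,G,D,H] q_used=2 → run A
t=21: queue=[E,F,G,D,H,A] q_used=0 → run E
t=22: queue=[E,F,G,D,H,A] q_used=1 → run E
t=23: queue=[E,F,G,D,H,A] q_used=2 → run E
t=24: queue=[F,G,D,H,A] q_used=0 → run F
t=25: queue=[F,G,D,H,A] q_used=1 → run F
t=26: queue=[G,D,H,A] q_used=0 → run G
t=27: queue=[G,D,H,A] q_used=1 → run G
t=28: queue=[G,D,H,A] q_used=2 → run G
t=29: queue=[D,H,A,G] q_used=0 → run D
t=30: queue=[D,H,A,G] q_used=1 → run D
t=31: queue=[H,A,G] q_used=0 → run H
t=32: queue=[H,A,G] q_used=1 → run H
t=33: queue=[H,A,G] q_used=2 → run H
t=34: queue=[A,G,H] q_used=0 → run A
t=35: queue=[G,H] q_used=0 → run G
t=36: queue=[G,H] q_used=1 → run G
t=37: queue=[H] q_used=0 → run H
t=38: queue=[H] q_used=1 → run H
t=39: (idle)
t=40: (idle)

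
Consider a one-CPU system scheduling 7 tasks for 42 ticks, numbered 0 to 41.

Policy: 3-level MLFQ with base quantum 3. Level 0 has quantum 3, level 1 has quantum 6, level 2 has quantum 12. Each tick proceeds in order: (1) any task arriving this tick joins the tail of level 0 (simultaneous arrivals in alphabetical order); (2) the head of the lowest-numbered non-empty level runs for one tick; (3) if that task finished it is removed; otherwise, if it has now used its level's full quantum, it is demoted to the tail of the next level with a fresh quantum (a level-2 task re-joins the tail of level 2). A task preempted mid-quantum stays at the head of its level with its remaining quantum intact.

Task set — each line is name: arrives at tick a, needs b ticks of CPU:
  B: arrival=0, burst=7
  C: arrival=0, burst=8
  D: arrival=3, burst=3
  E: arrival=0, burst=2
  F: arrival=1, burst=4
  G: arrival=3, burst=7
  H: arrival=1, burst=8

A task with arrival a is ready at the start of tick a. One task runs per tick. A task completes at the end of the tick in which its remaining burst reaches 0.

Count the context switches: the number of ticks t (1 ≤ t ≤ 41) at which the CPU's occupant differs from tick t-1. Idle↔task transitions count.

t=0: L0/L1/L2 = BCE/-/- → run B
t=1: L0/L1/L2 = BCEFH/-/- → run B
t=2: L0/L1/L2 = BCEFH/-/- → run B
t=3: L0/L1/L2 = CEFHDG/B/- → run C
t=4: L0/L1/L2 = CEFHDG/B/- → run C
t=5: L0/L1/L2 = CEFHDG/B/- → run C
t=6: L0/L1/L2 = EFHDG/BC/- → run E
t=7: L0/L1/L2 = EFHDG/BC/- → run E
t=8: L0/L1/L2 = FHDG/BC/- → run F
t=9: L0/L1/L2 = FHDG/BC/- → run F
t=10: L0/L1/L2 = FHDG/BC/- → run F
t=11: L0/L1/L2 = HDG/BCF/- → run H
t=12: L0/L1/L2 = HDG/BCF/- → run H
t=13: L0/L1/L2 = HDG/BCF/- → run H
t=14: L0/L1/L2 = DG/BCFH/- → run D
t=15: L0/L1/L2 = DG/BCFH/- → run D
t=16: L0/L1/L2 = DG/BCFH/- → run D
t=17: L0/L1/L2 = G/BCFH/- → run G
t=18: L0/L1/L2 = G/BCFH/- → run G
t=19: L0/L1/L2 = G/BCFH/- → run G
t=20: L0/L1/L2 = -/BCFHG/- → run B
t=21: L0/L1/L2 = -/BCFHG/- → run B
t=22: L0/L1/L2 = -/BCFHG/- → run B
t=23: L0/L1/L2 = -/BCFHG/- → run B
t=24: L0/L1/L2 = -/CFHG/- → run C
t=25: L0/L1/L2 = -/CFHG/- → run C
t=26: L0/L1/L2 = -/CFHG/- → run C
t=27: L0/L1/L2 = -/CFHG/- → run C
t=28: L0/L1/L2 = -/CFHG/- → run C
t=29: L0/L1/L2 = -/FHG/- → run F
t=30: L0/L1/L2 = -/HG/- → run H
t=31: L0/L1/L2 = -/HG/- → run H
t=32: L0/L1/L2 = -/HG/- → run H
t=33: L0/L1/L2 = -/HG/- → run H
t=34: L0/L1/L2 = -/HG/- → run H
t=35: L0/L1/L2 = -/G/- → run G
t=36: L0/L1/L2 = -/G/- → run G
t=37: L0/L1/L2 = -/G/- → run G
t=38: L0/L1/L2 = -/G/- → run G
t=39: (idle)
t=40: (idle)
t=41: (idle)

context switches = 12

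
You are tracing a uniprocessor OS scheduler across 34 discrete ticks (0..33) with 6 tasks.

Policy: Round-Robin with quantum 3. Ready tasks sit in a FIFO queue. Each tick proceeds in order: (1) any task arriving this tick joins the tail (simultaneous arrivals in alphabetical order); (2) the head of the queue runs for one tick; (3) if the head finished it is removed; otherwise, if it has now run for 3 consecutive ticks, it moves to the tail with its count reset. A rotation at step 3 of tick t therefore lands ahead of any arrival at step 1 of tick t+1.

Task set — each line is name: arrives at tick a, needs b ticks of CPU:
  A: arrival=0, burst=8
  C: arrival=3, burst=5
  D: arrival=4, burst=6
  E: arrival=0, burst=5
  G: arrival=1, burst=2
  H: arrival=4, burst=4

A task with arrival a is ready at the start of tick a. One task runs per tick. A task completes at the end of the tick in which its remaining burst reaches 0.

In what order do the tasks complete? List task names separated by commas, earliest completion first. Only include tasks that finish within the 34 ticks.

t=0: queue=[A,E] q_used=0 → run A
t=1: queue=[A,E,G] q_used=1 → run A
t=2: queue=[A,E,G] q_used=2 → run A
t=3: queue=[E,G,A,C] q_used=0 → run E
t=4: queue=[E,G,A,C,D,H] q_used=1 → run E
t=5: queue=[E,G,A,C,D,H] q_used=2 → run E
t=6: queue=[G,A,C,D,H,E] q_used=0 → run G
t=7: queue=[G,A,C,D,H,E] q_used=1 → run G
t=8: queue=[A,C,D,H,E] q_used=0 → run A
t=9: queue=[A,C,D,H,E] q_used=1 → run A
t=10: queue=[A,C,D,H,E] q_used=2 → run A
t=11: queue=[C,D,H,E,A] q_used=0 → run C
t=12: queue=[C,D,H,E,A] q_used=1 → run C
t=13: queue=[C,D,H,E,A] q_used=2 → run C
t=14: queue=[D,H,E,A,C] q_used=0 → run D
t=15: queue=[D,H,E,A,C] q_used=1 → run D
t=16: queue=[D,H,E,A,C] q_used=2 → run D
t=17: queue=[H,E,A,C,D] q_used=0 → run H
t=18: queue=[H,E,A,C,D] q_used=1 → run H
t=19: queue=[H,E,A,C,D] q_used=2 → run H
t=20: queue=[E,A,C,D,H] q_used=0 → run E
t=21: queue=[E,A,C,D,H] q_used=1 → run E
t=22: queue=[A,C,D,H] q_used=0 → run A
t=23: queue=[A,C,D,H] q_used=1 → run A
t=24: queue=[C,D,H] q_used=0 → run C
t=25: queue=[C,D,H] q_used=1 → run C
t=26: queue=[D,H] q_used=0 → run D
t=27: queue=[D,H] q_used=1 → run D
t=28: queue=[D,H] q_used=2 → run D
t=29: queue=[H] q_used=0 → run H
t=30: (idle)
t=31: (idle)
t=32: (idle)
t=33: (idle)

completion order = G, E, A, C, D, H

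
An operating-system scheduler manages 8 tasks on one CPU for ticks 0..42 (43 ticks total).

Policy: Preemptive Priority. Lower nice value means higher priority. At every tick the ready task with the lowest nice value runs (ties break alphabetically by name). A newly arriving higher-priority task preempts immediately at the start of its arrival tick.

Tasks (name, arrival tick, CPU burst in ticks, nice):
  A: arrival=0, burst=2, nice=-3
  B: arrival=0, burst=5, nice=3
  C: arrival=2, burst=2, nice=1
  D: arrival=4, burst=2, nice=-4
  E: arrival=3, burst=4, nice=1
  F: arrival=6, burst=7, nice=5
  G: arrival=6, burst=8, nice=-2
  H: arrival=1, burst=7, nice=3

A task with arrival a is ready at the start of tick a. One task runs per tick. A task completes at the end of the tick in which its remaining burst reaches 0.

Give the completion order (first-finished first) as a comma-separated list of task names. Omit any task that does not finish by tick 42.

completion order = A, C, D, G, E, B, H, F

t=0: ready={A,B} → run A
t=1: ready={A,B,H} → run A
t=2: ready={B,C,H} → run C
t=3: ready={B,C,E,H} → run C
t=4: ready={B,D,E,H} → run D
t=5: ready={B,D,E,H} → run D
t=6: ready={B,E,F,G,H} → run G
t=7: ready={B,E,F,G,H} → run G
t=8: ready={B,E,F,G,H} → run G
t=9: ready={B,E,F,G,H} → run G
t=10: ready={B,E,F,G,H} → run G
t=11: ready={B,E,F,G,H} → run G
t=12: ready={B,E,F,G,H} → run G
t=13: ready={B,E,F,G,H} → run G
t=14: ready={B,E,F,H} → run E
t=15: ready={B,E,F,H} → run E
t=16: ready={B,E,F,H} → run E
t=17: ready={B,E,F,H} → run E
t=18: ready={B,F,H} → run B
t=19: ready={B,F,H} → run B
t=20: ready={B,F,H} → run B
t=21: ready={B,F,H} → run B
t=22: ready={B,F,H} → run B
t=23: ready={F,H} → run H
t=24: ready={F,H} → run H
t=25: ready={F,H} → run H
t=26: ready={F,H} → run H
t=27: ready={F,H} → run H
t=28: ready={F,H} → run H
t=29: ready={F,H} → run H
t=30: ready={F} → run F
t=31: ready={F} → run F
t=32: ready={F} → run F
t=33: ready={F} → run F
t=34: ready={F} → run F
t=35: ready={F} → run F
t=36: ready={F} → run F
t=37: (idle)
t=38: (idle)
t=39: (idle)
t=40: (idle)
t=41: (idle)
t=42: (idle)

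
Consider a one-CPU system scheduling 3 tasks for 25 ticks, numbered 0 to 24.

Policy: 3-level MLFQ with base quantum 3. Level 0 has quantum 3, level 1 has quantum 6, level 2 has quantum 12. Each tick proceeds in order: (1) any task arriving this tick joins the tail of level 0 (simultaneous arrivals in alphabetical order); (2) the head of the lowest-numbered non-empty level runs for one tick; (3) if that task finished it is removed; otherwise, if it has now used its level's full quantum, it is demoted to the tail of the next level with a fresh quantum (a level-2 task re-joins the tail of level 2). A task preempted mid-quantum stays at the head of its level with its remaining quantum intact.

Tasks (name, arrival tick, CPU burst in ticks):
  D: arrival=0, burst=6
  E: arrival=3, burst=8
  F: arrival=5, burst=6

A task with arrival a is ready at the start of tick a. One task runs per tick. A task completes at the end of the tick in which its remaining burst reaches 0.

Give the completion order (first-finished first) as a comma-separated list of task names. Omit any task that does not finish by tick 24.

t=0: L0/L1/L2 = D/-/- → run D
t=1: L0/L1/L2 = D/-/- → run D
t=2: L0/L1/L2 = D/-/- → run D
t=3: L0/L1/L2 = E/D/- → run E
t=4: L0/L1/L2 = E/D/- → run E
t=5: L0/L1/L2 = EF/D/- → run E
t=6: L0/L1/L2 = F/DE/- → run F
t=7: L0/L1/L2 = F/DE/- → run F
t=8: L0/L1/L2 = F/DE/- → run F
t=9: L0/L1/L2 = -/DEF/- → run D
t=10: L0/L1/L2 = -/DEF/- → run D
t=11: L0/L1/L2 = -/DEF/- → run D
t=12: L0/L1/L2 = -/EF/- → run E
t=13: L0/L1/L2 = -/EF/- → run E
t=14: L0/L1/L2 = -/EF/- → run E
t=15: L0/L1/L2 = -/EF/- → run E
t=16: L0/L1/L2 = -/EF/- → run E
t=17: L0/L1/L2 = -/F/- → run F
t=18: L0/L1/L2 = -/F/- → run F
t=19: L0/L1/L2 = -/F/- → run F
t=20: (idle)
t=21: (idle)
t=22: (idle)
t=23: (idle)
t=24: (idle)

completion order = D, E, F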